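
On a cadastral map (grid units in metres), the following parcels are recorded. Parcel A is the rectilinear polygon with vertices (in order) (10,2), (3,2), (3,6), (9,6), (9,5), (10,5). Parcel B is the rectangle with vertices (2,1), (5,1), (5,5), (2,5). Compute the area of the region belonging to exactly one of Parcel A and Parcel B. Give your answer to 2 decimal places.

27.00

|Parcel A| = 27, |Parcel B| = 12, |Parcel A∩Parcel B| = 6.
|Parcel A △ Parcel B| = |Parcel A| + |Parcel B| − 2·|Parcel A∩Parcel B| = 27 + 12 − 12 = 27.00.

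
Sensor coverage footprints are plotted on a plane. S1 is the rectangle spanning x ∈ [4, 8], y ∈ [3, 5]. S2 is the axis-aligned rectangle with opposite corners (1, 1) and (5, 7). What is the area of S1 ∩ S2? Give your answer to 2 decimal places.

2.00

|S1∩S2|: x∈[4,5], y∈[3,5] → 1·2 = 2.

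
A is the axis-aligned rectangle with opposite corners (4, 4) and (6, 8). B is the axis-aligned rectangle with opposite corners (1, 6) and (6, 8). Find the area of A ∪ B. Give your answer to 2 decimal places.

By inclusion–exclusion:
Individual areas: |A| = 8, |B| = 10.
|A∩B|: x∈[4,6], y∈[6,8] → 2·2 = 4.
|A ∪ B| = 18 − 4 = 14.00.

14.00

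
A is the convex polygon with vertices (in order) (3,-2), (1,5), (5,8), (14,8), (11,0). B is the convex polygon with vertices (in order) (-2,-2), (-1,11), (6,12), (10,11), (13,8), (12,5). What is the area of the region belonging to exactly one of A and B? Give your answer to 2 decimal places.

|A| = 91, |B| = 132, |A∩B| = 54.9688.
|A △ B| = |A| + |B| − 2·|A∩B| = 91 + 132 − 109.9375 = 113.06.

113.06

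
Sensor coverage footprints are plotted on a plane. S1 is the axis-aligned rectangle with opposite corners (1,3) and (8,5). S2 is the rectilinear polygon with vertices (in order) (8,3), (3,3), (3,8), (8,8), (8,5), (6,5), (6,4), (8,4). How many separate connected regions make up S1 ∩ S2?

1

S1 ∩ S2 is a single connected region.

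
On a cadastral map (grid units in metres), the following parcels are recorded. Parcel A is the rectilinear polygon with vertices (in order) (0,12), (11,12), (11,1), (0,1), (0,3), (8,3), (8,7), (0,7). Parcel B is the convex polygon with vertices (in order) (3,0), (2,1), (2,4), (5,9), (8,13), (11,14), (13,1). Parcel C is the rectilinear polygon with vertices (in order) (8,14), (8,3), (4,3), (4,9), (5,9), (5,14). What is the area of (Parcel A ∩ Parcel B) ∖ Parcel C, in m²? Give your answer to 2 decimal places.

45.03

|Parcel A ∩ Parcel B| = 57.825.
|(Parcel A ∩ Parcel B) ∩ Parcel C| = 12.7917.
|(Parcel A ∩ Parcel B) ∖ Parcel C| = 57.825 − 12.7917 = 45.03.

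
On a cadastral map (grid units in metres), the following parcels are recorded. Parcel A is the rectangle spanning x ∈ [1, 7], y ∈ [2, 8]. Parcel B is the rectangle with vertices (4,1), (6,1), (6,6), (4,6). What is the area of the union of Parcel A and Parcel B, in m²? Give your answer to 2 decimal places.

By inclusion–exclusion:
Individual areas: |Parcel A| = 36, |Parcel B| = 10.
|Parcel A∩Parcel B|: x∈[4,6], y∈[2,6] → 2·4 = 8.
|Parcel A ∪ Parcel B| = 46 − 8 = 38.00.

38.00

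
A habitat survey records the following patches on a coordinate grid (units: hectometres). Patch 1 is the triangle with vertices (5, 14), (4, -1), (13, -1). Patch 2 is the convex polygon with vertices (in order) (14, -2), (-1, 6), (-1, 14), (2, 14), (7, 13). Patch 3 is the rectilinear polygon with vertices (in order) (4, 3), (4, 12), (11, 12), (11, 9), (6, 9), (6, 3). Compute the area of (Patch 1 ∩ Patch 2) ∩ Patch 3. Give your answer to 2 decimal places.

15.47

The region (Patch 1 ∩ Patch 2) ∩ Patch 3 is the polygon with vertices (7.667,9), (6,9), (6,3), (4.625,3), (4.279,3.184), (4.867,12), (6.067,12).
By the shoelace formula its area is 15.47.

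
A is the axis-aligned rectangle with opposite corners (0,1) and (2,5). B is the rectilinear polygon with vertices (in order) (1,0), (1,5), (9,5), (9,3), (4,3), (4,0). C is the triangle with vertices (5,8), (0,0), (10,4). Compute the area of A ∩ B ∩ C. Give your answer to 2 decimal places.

1.40

The intersection is the polygon with vertices (1,1), (1,1.6), (2,3.2), (2,1).
By the shoelace formula its area is 1.40.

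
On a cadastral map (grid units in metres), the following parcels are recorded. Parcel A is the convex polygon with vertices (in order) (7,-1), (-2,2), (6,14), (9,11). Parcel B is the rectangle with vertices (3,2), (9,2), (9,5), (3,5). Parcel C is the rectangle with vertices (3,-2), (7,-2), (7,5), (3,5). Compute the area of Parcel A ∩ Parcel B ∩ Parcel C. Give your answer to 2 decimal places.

The intersection is the polygon with vertices (3,2), (3,5), (7,5), (7,2).
By the shoelace formula its area is 12.00.

12.00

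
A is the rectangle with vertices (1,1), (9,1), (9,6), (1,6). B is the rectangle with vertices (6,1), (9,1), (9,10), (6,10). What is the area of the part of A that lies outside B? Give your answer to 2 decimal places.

|A∩B|: x∈[6,9], y∈[1,6] → 3·5 = 15.
|A| = 40.
|A ∖ B| = |A| − |A∩B| = 40 − 15 = 25.00.

25.00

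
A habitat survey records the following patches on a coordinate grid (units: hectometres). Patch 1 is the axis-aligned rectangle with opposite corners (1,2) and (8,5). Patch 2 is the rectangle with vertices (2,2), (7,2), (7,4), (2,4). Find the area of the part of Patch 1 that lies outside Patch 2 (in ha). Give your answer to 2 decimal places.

|Patch 1∩Patch 2|: x∈[2,7], y∈[2,4] → 5·2 = 10.
|Patch 1| = 21.
|Patch 1 ∖ Patch 2| = |Patch 1| − |Patch 1∩Patch 2| = 21 − 10 = 11.00.

11.00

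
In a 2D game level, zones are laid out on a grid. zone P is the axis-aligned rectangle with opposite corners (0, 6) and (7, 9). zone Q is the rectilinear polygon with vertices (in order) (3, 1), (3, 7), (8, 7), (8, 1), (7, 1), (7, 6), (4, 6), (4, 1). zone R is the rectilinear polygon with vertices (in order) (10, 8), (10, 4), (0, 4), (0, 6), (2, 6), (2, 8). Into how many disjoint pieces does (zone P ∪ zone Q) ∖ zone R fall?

(zone P ∪ zone Q) ∖ zone R splits into 3 disjoint pieces (area 11, area 3, area 3).

3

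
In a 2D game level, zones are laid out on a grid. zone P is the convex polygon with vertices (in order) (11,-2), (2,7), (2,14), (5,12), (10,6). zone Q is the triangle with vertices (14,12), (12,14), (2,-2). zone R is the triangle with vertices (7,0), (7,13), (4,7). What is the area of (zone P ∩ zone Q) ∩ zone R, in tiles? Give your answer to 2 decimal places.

The region (zone P ∩ zone Q) ∩ zone R is the polygon with vertices (7,6), (7,3.833), (6.154,2.846), (5.5,3.5), (5.475,3.559).
By the shoelace formula its area is 2.30.

2.30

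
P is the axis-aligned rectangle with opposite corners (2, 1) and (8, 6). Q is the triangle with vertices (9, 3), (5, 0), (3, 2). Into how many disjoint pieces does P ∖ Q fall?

P ∖ Q splits into 2 disjoint pieces (area 1.0417, area 23.4167).

2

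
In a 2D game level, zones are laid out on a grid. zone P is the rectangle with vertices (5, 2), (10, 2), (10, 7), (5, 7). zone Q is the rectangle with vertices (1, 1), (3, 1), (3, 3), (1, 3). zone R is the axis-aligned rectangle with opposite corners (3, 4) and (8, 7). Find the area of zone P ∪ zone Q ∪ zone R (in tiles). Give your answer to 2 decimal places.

By inclusion–exclusion:
Individual areas: |zone P| = 25, |zone Q| = 4, |zone R| = 15.
|zone P∩zone Q| = 0 (no overlap).
|zone P∩zone R|: x∈[5,8], y∈[4,7] → 3·3 = 9.
|zone Q∩zone R| = 0 (no overlap).
|zone P∩zone Q∩zone R| = 0.
|zone P ∪ zone Q ∪ zone R| = 44 − 9 + 0 = 35.00.

35.00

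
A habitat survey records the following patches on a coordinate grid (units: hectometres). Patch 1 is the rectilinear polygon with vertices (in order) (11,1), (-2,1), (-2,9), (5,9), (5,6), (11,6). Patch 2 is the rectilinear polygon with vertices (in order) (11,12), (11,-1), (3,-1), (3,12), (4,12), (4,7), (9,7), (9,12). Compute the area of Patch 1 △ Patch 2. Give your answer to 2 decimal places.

77.00

|Patch 1| = 86, |Patch 2| = 79, |Patch 1∩Patch 2| = 44.
|Patch 1 △ Patch 2| = |Patch 1| + |Patch 2| − 2·|Patch 1∩Patch 2| = 86 + 79 − 88 = 77.00.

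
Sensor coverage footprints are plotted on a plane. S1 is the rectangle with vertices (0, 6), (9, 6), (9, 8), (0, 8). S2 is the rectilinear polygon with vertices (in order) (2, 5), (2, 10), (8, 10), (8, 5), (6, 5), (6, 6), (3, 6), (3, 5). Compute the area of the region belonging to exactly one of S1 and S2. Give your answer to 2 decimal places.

21.00

|S1| = 18, |S2| = 27, |S1∩S2| = 12.
|S1 △ S2| = |S1| + |S2| − 2·|S1∩S2| = 18 + 27 − 24 = 21.00.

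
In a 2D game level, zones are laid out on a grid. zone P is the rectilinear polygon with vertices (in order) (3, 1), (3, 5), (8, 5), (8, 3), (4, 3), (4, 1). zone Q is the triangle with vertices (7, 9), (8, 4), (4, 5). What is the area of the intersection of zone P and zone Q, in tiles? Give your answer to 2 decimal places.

1.90

The intersection is the polygon with vertices (7.8,5), (8,4), (4,5).
By the shoelace formula its area is 1.90.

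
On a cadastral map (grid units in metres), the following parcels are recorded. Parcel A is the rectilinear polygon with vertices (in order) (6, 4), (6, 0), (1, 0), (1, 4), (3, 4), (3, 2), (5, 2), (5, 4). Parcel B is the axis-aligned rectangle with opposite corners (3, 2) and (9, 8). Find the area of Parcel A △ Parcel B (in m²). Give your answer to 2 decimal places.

|Parcel A| = 16, |Parcel B| = 36, |Parcel A∩Parcel B| = 2.
|Parcel A △ Parcel B| = |Parcel A| + |Parcel B| − 2·|Parcel A∩Parcel B| = 16 + 36 − 4 = 48.00.

48.00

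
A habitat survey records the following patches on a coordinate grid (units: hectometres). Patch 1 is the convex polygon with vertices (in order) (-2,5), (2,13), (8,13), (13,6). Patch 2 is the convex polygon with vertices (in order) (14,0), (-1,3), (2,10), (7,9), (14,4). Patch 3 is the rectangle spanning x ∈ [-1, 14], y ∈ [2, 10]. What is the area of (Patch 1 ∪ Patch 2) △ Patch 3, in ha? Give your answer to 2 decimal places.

52.54

|Patch 1 ∪ Patch 2| = 136.3233.
|(Patch 1 ∪ Patch 2) ∩ Patch 3| = 101.8923.
|(Patch 1 ∪ Patch 2) △ Patch 3| = 136.3233 + 120 − 203.7847 = 52.54.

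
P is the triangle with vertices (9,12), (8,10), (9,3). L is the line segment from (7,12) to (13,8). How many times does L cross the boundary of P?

The segment meets the boundary at (9,10.667), (8.5,11).

2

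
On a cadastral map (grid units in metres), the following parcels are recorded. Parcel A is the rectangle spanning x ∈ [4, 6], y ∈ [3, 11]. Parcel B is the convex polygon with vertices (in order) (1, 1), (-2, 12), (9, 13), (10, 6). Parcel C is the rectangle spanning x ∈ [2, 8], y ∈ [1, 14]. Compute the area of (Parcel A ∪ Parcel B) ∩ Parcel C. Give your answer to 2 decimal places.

The region (Parcel A ∪ Parcel B) ∩ Parcel C is the polygon with vertices (4.6,3), (2,1.556), (2,12.364), (8,12.909), (8,4.889), (6,3.778), (6,3).
By the shoelace formula its area is 57.03.

57.03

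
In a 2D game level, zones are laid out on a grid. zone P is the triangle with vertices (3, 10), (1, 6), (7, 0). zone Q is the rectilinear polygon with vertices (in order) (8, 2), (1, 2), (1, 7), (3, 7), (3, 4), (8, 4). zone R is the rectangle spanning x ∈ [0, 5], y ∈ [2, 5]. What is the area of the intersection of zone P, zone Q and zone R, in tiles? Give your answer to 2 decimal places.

2.50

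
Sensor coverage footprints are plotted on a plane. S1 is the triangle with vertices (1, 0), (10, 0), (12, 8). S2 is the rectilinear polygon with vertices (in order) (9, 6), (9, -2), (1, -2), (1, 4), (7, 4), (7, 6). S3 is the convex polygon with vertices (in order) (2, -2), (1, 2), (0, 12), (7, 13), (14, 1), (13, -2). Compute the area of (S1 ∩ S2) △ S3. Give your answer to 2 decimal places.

128.97

|S1 ∩ S2| = 23.1818.
|(S1 ∩ S2) ∩ S3| = 23.1049.
|(S1 ∩ S2) △ S3| = 23.1818 + 152 − 46.2098 = 128.97.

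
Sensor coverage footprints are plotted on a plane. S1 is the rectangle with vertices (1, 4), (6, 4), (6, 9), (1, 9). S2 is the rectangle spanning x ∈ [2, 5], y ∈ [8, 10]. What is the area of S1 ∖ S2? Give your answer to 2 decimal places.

|S1∩S2|: x∈[2,5], y∈[8,9] → 3·1 = 3.
|S1| = 25.
|S1 ∖ S2| = |S1| − |S1∩S2| = 25 − 3 = 22.00.

22.00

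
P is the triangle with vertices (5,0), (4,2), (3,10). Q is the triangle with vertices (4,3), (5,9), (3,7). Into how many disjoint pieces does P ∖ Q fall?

P ∖ Q splits into 2 disjoint pieces (area 1.4432, area 0.25).

2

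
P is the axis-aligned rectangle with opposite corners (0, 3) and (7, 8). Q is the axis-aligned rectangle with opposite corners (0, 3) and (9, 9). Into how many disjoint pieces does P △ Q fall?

1

P △ Q is a single connected region.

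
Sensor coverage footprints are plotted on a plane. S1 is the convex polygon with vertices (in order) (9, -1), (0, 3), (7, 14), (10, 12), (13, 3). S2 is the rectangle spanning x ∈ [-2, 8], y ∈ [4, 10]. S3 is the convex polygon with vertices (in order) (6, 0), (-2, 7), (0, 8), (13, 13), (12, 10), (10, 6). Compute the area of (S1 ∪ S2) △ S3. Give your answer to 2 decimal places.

|S1 ∪ S2| = 135.2727.
|(S1 ∪ S2) ∩ S3| = 77.6697.
|(S1 ∪ S2) △ S3| = 135.2727 + 84 − 155.3393 = 63.93.

63.93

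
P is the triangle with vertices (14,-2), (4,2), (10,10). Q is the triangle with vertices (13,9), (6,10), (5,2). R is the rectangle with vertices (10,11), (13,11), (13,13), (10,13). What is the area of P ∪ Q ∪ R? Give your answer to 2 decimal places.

72.71

By inclusion–exclusion:
Individual areas: |P| = 52, |Q| = 28.5, |R| = 6.
|P∩Q| = 13.7903.
|P∩R| = 0.
|Q∩R| = 0.
|P∩Q∩R| = 0.
|P ∪ Q ∪ R| = 86.5 − 13.7903 + 0 = 72.71.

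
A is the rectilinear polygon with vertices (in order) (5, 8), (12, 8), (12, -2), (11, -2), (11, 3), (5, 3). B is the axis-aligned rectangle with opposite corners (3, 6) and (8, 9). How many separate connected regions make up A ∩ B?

1

A ∩ B is a single connected region.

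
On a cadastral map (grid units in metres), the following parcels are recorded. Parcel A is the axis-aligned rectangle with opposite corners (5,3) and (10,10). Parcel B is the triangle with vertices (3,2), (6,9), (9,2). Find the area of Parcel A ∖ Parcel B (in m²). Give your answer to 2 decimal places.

22.45

|Parcel A| = 35, |Parcel A∩Parcel B| = 12.5476.
|Parcel A ∖ Parcel B| = |Parcel A| − |Parcel A∩Parcel B| = 35 − 12.5476 = 22.45.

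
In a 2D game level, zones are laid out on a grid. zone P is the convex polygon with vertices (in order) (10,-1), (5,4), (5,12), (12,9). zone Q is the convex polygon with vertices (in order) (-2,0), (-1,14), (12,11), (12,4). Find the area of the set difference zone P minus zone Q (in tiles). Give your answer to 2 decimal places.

9.71

|zone P| = 58, |zone P∩zone Q| = 48.2929.
|zone P ∖ zone Q| = |zone P| − |zone P∩zone Q| = 58 − 48.2929 = 9.71.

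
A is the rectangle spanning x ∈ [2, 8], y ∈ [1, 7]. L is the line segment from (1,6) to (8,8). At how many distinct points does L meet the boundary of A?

2

The segment meets the boundary at (4.5,7), (2,6.286).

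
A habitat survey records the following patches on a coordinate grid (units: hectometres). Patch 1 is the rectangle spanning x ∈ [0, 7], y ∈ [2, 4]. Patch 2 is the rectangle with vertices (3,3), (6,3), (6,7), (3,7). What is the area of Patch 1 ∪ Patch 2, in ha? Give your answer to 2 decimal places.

By inclusion–exclusion:
Individual areas: |Patch 1| = 14, |Patch 2| = 12.
|Patch 1∩Patch 2|: x∈[3,6], y∈[3,4] → 3·1 = 3.
|Patch 1 ∪ Patch 2| = 26 − 3 = 23.00.

23.00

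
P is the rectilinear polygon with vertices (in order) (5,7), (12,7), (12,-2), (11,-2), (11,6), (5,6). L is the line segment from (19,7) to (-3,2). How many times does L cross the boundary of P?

2

The segment meets the boundary at (11,5.182), (12,5.409).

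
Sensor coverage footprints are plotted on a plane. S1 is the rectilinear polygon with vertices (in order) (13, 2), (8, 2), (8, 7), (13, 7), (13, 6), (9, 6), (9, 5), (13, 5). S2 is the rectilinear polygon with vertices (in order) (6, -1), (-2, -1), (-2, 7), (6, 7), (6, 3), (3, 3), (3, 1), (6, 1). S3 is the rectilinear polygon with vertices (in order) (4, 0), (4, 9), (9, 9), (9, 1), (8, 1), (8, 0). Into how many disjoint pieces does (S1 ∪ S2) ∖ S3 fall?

3

(S1 ∪ S2) ∖ S3 splits into 3 disjoint pieces (area 12, area 4, area 48).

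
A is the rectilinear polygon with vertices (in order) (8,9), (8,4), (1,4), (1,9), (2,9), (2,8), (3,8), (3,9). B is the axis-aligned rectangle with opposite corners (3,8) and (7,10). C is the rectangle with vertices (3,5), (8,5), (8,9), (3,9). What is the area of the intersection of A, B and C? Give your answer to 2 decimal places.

4.00

The intersection is the polygon with vertices (7,9), (7,8), (3,8), (3,9).
By the shoelace formula its area is 4.00.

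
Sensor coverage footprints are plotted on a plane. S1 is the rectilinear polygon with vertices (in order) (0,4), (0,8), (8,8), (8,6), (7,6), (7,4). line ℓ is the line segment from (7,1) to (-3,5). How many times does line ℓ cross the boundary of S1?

0

The segment lies entirely outside S1 and never meets its boundary.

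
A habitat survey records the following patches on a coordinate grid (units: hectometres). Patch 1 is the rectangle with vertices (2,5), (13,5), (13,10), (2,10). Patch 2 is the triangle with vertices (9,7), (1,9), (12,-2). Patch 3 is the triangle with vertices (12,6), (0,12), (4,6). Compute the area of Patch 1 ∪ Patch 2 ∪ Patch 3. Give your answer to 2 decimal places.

74.71

By inclusion–exclusion:
Individual areas: |Patch 1| = 55, |Patch 2| = 33, |Patch 3| = 24.
|Patch 1∩Patch 2| = 16.2917.
|Patch 1∩Patch 3| = 21.
|Patch 2∩Patch 3| = 10.3167.
|Patch 1∩Patch 2∩Patch 3| = 10.3167.
|Patch 1 ∪ Patch 2 ∪ Patch 3| = 112 − 47.6083 + 10.3167 = 74.71.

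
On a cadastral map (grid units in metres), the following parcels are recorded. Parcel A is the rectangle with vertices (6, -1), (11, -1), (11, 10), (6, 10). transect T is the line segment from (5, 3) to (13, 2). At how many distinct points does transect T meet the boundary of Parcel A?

The segment meets the boundary at (6,2.875), (11,2.25).

2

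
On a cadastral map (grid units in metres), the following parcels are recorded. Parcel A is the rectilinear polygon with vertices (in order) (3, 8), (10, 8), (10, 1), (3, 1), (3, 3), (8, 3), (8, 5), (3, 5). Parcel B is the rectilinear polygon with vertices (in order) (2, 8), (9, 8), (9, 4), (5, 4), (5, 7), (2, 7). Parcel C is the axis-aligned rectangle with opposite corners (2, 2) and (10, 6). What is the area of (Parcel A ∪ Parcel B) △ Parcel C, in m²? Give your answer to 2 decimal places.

33.00

|Parcel A ∪ Parcel B| = 43.
|(Parcel A ∪ Parcel B) ∩ Parcel C| = 21.
|(Parcel A ∪ Parcel B) △ Parcel C| = 43 + 32 − 42 = 33.00.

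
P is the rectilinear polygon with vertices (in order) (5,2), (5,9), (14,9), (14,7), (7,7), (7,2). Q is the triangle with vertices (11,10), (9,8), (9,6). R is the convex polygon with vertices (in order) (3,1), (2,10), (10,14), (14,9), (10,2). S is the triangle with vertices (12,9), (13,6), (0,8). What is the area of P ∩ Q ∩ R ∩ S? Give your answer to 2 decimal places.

1.42

The intersection is the polygon with vertices (9,7), (9,8), (9.818,8.818), (10.435,8.87), (9.5,7).
By the shoelace formula its area is 1.42.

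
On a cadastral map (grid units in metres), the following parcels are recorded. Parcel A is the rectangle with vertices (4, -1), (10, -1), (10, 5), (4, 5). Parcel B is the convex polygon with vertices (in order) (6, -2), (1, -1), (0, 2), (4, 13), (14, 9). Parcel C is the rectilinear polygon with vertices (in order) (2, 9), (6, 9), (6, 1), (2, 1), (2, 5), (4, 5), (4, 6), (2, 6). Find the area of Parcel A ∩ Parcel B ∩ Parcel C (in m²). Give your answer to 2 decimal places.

8.00

The intersection is the polygon with vertices (4,5), (6,5), (6,1), (4,1).
By the shoelace formula its area is 8.00.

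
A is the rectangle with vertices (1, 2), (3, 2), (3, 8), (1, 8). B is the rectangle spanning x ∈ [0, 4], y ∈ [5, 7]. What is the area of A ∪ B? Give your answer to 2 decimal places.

By inclusion–exclusion:
Individual areas: |A| = 12, |B| = 8.
|A∩B|: x∈[1,3], y∈[5,7] → 2·2 = 4.
|A ∪ B| = 20 − 4 = 16.00.

16.00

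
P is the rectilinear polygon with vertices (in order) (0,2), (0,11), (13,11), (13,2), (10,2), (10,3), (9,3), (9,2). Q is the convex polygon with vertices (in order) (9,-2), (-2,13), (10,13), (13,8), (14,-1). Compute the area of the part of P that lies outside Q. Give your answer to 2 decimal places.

27.79

|P| = 116, |P∩Q| = 88.2061.
|P ∖ Q| = |P| − |P∩Q| = 116 − 88.2061 = 27.79.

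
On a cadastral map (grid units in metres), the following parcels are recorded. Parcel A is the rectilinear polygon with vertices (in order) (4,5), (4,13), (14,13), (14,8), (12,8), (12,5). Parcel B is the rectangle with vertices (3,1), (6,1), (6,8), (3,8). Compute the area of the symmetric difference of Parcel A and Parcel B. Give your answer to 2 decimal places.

83.00

|Parcel A| = 74, |Parcel B| = 21, |Parcel A∩Parcel B| = 6.
|Parcel A △ Parcel B| = |Parcel A| + |Parcel B| − 2·|Parcel A∩Parcel B| = 74 + 21 − 12 = 83.00.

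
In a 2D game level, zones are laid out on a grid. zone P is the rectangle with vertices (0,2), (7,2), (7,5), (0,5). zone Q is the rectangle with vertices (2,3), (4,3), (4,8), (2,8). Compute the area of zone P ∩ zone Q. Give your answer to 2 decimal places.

|zone P∩zone Q|: x∈[2,4], y∈[3,5] → 2·2 = 4.

4.00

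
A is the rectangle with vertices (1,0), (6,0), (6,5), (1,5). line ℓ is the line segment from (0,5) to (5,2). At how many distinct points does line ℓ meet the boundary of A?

1

The segment meets the boundary at (1,4.4).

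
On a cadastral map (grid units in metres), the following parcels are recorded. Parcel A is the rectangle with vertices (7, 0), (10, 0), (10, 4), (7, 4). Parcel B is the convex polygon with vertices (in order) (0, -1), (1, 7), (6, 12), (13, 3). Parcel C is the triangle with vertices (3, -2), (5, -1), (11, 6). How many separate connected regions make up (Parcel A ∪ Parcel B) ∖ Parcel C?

2

(Parcel A ∪ Parcel B) ∖ Parcel C splits into 2 disjoint pieces (area 15.604, area 77.4132).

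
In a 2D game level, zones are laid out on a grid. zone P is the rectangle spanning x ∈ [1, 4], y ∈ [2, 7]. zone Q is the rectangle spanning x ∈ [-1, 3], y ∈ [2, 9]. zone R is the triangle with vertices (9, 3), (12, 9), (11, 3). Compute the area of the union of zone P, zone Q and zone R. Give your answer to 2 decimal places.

By inclusion–exclusion:
Individual areas: |zone P| = 15, |zone Q| = 28, |zone R| = 6.
|zone P∩zone Q|: x∈[1,3], y∈[2,7] → 2·5 = 10.
|zone P∩zone R| = 0.
|zone Q∩zone R| = 0.
|zone P∩zone Q∩zone R| = 0.
|zone P ∪ zone Q ∪ zone R| = 49 − 10 + 0 = 39.00.

39.00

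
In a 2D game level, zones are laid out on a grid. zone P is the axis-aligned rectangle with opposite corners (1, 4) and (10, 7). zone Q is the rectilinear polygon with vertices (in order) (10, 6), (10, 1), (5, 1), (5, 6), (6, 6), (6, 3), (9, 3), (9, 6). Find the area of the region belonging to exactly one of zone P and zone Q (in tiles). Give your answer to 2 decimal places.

35.00

|zone P| = 27, |zone Q| = 16, |zone P∩zone Q| = 4.
|zone P △ zone Q| = |zone P| + |zone Q| − 2·|zone P∩zone Q| = 27 + 16 − 8 = 35.00.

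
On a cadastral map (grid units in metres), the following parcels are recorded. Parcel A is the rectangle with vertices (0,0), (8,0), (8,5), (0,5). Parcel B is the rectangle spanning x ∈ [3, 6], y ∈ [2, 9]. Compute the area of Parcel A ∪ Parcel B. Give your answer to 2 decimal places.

52.00

By inclusion–exclusion:
Individual areas: |Parcel A| = 40, |Parcel B| = 21.
|Parcel A∩Parcel B|: x∈[3,6], y∈[2,5] → 3·3 = 9.
|Parcel A ∪ Parcel B| = 61 − 9 = 52.00.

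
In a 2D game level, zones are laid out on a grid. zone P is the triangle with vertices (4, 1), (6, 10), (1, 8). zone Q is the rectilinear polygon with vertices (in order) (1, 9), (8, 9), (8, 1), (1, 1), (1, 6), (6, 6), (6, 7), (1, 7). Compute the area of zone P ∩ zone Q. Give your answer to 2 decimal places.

15.78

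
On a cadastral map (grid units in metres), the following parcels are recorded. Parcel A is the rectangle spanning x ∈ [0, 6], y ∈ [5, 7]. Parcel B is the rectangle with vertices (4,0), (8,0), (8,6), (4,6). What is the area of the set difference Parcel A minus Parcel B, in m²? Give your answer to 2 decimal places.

|Parcel A∩Parcel B|: x∈[4,6], y∈[5,6] → 2·1 = 2.
|Parcel A| = 12.
|Parcel A ∖ Parcel B| = |Parcel A| − |Parcel A∩Parcel B| = 12 − 2 = 10.00.

10.00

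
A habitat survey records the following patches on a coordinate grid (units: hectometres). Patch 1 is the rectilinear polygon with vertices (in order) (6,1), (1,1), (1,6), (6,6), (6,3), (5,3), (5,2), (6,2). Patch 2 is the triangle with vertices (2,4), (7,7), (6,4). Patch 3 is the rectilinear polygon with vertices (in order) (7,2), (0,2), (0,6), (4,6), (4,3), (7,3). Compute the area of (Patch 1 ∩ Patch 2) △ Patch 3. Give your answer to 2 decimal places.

21.27

|Patch 1 ∩ Patch 2| = 4.6667.
|(Patch 1 ∩ Patch 2) ∩ Patch 3| = 1.2.
|(Patch 1 ∩ Patch 2) △ Patch 3| = 4.6667 + 19 − 2.4 = 21.27.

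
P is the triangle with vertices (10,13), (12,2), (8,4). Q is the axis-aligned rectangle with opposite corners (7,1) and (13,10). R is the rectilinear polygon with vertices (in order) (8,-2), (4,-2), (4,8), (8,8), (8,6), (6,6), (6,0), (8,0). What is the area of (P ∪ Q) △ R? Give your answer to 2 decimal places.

|P ∪ Q| = 55.8182.
|(P ∪ Q) ∩ R| = 2.
|(P ∪ Q) △ R| = 55.8182 + 28 − 4 = 79.82.

79.82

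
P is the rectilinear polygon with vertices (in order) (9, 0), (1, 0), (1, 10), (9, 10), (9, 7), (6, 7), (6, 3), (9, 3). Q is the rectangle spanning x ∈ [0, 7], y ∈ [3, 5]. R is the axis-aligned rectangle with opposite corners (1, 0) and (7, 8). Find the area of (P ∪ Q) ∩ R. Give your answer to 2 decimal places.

46.00

|P ∪ Q| = 72.
|(P ∪ Q) ∩ R| = 46.00.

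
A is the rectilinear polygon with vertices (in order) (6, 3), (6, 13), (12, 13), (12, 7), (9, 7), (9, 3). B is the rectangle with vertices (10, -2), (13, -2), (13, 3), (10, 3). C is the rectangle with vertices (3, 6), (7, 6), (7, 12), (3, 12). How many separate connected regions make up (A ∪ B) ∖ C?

2

(A ∪ B) ∖ C splits into 2 disjoint pieces (area 42, area 15).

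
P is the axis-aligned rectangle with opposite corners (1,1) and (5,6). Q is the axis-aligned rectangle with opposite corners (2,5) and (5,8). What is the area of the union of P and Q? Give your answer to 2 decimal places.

By inclusion–exclusion:
Individual areas: |P| = 20, |Q| = 9.
|P∩Q|: x∈[2,5], y∈[5,6] → 3·1 = 3.
|P ∪ Q| = 29 − 3 = 26.00.

26.00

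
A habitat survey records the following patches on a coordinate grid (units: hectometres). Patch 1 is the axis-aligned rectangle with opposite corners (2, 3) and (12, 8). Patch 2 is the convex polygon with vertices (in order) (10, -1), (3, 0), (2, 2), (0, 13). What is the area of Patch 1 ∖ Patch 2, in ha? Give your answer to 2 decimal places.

33.21

|Patch 1| = 50, |Patch 1∩Patch 2| = 16.7857.
|Patch 1 ∖ Patch 2| = |Patch 1| − |Patch 1∩Patch 2| = 50 − 16.7857 = 33.21.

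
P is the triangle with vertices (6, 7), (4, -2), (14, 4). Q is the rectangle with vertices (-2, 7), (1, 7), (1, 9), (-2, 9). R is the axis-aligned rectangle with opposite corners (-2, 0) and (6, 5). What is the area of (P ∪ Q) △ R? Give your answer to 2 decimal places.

|P ∪ Q| = 45.
|(P ∪ Q) ∩ R| = 5.
|(P ∪ Q) △ R| = 45 + 40 − 10 = 75.00.

75.00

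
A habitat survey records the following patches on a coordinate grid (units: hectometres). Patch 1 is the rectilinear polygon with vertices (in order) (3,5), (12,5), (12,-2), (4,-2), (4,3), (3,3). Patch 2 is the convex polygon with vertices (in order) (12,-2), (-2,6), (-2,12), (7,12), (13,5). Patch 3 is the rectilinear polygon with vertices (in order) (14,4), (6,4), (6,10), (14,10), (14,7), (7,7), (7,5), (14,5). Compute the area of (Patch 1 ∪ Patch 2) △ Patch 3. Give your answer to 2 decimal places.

139.95

|Patch 1 ∪ Patch 2| = 147.8036.
|(Patch 1 ∪ Patch 2) ∩ Patch 3| = 20.9286.
|(Patch 1 ∪ Patch 2) △ Patch 3| = 147.8036 + 34 − 41.8571 = 139.95.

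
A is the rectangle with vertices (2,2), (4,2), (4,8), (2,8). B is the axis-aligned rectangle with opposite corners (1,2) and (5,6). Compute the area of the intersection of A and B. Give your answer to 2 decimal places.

8.00

|A∩B|: x∈[2,4], y∈[2,6] → 2·4 = 8.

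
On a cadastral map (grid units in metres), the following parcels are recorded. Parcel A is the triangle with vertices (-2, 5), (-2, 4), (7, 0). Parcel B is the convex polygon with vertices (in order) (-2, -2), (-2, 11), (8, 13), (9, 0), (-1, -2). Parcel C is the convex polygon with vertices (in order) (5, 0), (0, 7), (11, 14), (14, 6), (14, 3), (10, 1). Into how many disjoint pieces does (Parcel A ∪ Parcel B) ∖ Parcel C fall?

1

(Parcel A ∪ Parcel B) ∖ Parcel C is a single connected region.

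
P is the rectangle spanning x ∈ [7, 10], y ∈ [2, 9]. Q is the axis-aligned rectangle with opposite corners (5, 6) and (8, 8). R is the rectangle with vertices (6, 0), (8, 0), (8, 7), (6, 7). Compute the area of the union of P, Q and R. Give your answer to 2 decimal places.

33.00

By inclusion–exclusion:
Individual areas: |P| = 21, |Q| = 6, |R| = 14.
|P∩Q|: x∈[7,8], y∈[6,8] → 1·2 = 2.
|P∩R|: x∈[7,8], y∈[2,7] → 1·5 = 5.
|Q∩R|: x∈[6,8], y∈[6,7] → 2·1 = 2.
|P∩Q∩R| = 1.
|P ∪ Q ∪ R| = 41 − 9 + 1 = 33.00.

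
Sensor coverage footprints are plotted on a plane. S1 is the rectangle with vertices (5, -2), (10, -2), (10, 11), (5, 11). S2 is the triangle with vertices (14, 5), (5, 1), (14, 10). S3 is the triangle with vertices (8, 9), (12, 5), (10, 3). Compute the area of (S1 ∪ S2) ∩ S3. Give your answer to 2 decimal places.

7.71

The region (S1 ∪ S2) ∩ S3 is the polygon with vertices (10,6), (10.5,6.5), (12,5), (10.4,3.4), (10,3.222), (10,3), (8,9), (10,7).
By the shoelace formula its area is 7.71.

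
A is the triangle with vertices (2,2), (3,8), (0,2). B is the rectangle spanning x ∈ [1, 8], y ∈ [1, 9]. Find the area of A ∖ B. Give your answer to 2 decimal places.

1.00

|A| = 6, |A∩B| = 5.
|A ∖ B| = |A| − |A∩B| = 6 − 5 = 1.00.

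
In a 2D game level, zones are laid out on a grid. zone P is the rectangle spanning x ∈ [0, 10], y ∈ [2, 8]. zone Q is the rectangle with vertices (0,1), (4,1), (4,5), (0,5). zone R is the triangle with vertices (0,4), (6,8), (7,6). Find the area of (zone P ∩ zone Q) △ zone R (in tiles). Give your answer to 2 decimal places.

18.00

|zone P ∩ zone Q| = 12.
|(zone P ∩ zone Q) ∩ zone R| = 1.
|(zone P ∩ zone Q) △ zone R| = 12 + 8 − 2 = 18.00.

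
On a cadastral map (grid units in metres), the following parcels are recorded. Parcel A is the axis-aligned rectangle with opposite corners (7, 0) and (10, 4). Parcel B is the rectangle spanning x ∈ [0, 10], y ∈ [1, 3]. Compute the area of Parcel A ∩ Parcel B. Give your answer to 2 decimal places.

6.00

|Parcel A∩Parcel B|: x∈[7,10], y∈[1,3] → 3·2 = 6.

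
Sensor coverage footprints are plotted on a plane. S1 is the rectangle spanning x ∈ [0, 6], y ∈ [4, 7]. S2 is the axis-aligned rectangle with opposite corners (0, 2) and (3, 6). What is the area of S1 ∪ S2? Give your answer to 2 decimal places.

24.00

By inclusion–exclusion:
Individual areas: |S1| = 18, |S2| = 12.
|S1∩S2|: x∈[0,3], y∈[4,6] → 3·2 = 6.
|S1 ∪ S2| = 30 − 6 = 24.00.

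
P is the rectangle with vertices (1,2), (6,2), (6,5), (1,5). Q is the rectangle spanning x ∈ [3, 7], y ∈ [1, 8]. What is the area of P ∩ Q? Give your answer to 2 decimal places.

|P∩Q|: x∈[3,6], y∈[2,5] → 3·3 = 9.

9.00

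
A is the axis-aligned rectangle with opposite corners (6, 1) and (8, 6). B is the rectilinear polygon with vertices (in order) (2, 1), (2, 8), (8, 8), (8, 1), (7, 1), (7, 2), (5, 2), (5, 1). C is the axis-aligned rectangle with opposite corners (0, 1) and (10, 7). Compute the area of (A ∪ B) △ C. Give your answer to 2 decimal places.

|A ∪ B| = 41.
|(A ∪ B) ∩ C| = 35.
|(A ∪ B) △ C| = 41 + 60 − 70 = 31.00.

31.00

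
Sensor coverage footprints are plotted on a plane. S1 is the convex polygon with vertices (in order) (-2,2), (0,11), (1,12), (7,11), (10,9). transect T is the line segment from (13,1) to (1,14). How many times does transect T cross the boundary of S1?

The segment meets the boundary at (3.182,11.636), (7.15,7.338).

2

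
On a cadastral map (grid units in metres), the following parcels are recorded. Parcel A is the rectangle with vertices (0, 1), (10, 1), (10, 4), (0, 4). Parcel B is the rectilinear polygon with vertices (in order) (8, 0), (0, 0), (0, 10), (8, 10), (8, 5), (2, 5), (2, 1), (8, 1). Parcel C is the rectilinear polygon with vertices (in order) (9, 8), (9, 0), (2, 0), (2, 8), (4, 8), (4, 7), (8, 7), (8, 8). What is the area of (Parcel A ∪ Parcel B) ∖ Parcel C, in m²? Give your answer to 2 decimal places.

39.00

|Parcel A ∪ Parcel B| = 80.
|(Parcel A ∪ Parcel B) ∩ Parcel C| = 41.
|(Parcel A ∪ Parcel B) ∖ Parcel C| = 80 − 41 = 39.00.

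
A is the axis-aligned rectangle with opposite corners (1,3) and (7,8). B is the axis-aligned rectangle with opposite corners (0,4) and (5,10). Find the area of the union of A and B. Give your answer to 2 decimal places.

By inclusion–exclusion:
Individual areas: |A| = 30, |B| = 30.
|A∩B|: x∈[1,5], y∈[4,8] → 4·4 = 16.
|A ∪ B| = 60 − 16 = 44.00.

44.00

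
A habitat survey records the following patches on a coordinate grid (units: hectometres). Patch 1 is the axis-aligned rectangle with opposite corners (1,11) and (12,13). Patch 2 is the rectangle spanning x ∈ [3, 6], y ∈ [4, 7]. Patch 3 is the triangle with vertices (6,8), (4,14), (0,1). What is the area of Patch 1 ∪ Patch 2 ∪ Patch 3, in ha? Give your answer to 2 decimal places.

50.76

By inclusion–exclusion:
Individual areas: |Patch 1| = 22, |Patch 2| = 9, |Patch 3| = 25.
|Patch 1∩Patch 2| = 0 (no overlap).
|Patch 1∩Patch 3| = 2.5641.
|Patch 2∩Patch 3| = 2.6786.
|Patch 1∩Patch 2∩Patch 3| = 0.
|Patch 1 ∪ Patch 2 ∪ Patch 3| = 56 − 5.2427 + 0 = 50.76.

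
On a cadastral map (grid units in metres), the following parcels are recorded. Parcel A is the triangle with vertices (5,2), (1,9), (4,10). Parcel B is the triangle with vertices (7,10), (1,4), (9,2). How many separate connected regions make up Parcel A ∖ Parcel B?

2

Parcel A ∖ Parcel B splits into 2 disjoint pieces (area 0.2688, area 7.9545).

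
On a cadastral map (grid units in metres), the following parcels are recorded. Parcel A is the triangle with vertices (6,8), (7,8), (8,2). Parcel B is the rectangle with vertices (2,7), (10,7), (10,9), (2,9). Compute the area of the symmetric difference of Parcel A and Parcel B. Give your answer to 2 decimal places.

17.17

|Parcel A| = 3, |Parcel B| = 16, |Parcel A∩Parcel B| = 0.9167.
|Parcel A △ Parcel B| = |Parcel A| + |Parcel B| − 2·|Parcel A∩Parcel B| = 3 + 16 − 1.8333 = 17.17.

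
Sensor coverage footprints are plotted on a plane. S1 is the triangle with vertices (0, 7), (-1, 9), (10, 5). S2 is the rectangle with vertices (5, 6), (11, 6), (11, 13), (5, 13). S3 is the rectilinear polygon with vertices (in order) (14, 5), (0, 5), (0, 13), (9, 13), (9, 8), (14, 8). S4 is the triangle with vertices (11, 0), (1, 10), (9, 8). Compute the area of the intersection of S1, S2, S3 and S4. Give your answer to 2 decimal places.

The intersection is the polygon with vertices (5,6.818), (7.25,6), (5,6).
By the shoelace formula its area is 0.92.

0.92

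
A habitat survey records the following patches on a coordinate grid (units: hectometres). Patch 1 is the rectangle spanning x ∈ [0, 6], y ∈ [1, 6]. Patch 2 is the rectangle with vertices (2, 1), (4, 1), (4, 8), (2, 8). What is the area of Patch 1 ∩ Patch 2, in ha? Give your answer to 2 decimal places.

10.00

|Patch 1∩Patch 2|: x∈[2,4], y∈[1,6] → 2·5 = 10.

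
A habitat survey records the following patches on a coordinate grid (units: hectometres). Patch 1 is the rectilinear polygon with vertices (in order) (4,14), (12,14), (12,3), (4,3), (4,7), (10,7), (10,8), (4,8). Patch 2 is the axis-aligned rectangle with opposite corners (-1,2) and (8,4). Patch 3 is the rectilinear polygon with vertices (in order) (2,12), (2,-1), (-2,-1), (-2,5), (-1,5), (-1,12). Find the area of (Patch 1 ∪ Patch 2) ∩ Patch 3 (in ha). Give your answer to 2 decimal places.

6.00

The region (Patch 1 ∪ Patch 2) ∩ Patch 3 is the polygon with vertices (-1,2), (-1,4), (2,4), (2,2).
By the shoelace formula its area is 6.00.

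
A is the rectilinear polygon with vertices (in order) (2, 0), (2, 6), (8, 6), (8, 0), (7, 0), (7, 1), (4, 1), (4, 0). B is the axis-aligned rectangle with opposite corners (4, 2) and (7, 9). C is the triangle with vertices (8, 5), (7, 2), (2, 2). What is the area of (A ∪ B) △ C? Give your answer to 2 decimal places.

34.50

|A ∪ B| = 42.
|(A ∪ B) ∩ C| = 7.5.
|(A ∪ B) △ C| = 42 + 7.5 − 15 = 34.50.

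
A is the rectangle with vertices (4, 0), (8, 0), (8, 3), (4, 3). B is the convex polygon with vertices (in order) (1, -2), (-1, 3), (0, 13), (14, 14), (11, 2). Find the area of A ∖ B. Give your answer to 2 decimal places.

|A| = 12, |A∩B| = 11.2.
|A ∖ B| = |A| − |A∩B| = 12 − 11.2 = 0.80.

0.80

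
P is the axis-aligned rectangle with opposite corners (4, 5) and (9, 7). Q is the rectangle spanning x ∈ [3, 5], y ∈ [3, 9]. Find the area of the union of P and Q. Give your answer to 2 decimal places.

20.00

By inclusion–exclusion:
Individual areas: |P| = 10, |Q| = 12.
|P∩Q|: x∈[4,5], y∈[5,7] → 1·2 = 2.
|P ∪ Q| = 22 − 2 = 20.00.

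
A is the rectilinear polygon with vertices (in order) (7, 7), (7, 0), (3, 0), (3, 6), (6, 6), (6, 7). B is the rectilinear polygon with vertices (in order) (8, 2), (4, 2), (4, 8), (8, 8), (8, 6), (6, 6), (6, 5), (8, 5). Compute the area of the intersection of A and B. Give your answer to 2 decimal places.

12.00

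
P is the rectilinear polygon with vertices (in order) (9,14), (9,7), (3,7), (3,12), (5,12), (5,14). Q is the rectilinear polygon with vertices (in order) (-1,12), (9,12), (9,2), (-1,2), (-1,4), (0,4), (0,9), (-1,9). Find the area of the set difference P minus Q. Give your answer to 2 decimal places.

8.00

|P| = 38, |P∩Q| = 30.
|P ∖ Q| = |P| − |P∩Q| = 38 − 30 = 8.00.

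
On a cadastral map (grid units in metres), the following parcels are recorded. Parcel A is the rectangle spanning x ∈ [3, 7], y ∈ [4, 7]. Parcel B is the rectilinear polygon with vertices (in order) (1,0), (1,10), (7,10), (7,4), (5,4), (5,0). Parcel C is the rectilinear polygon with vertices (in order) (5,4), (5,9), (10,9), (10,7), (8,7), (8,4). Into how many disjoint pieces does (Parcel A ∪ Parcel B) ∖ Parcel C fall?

(Parcel A ∪ Parcel B) ∖ Parcel C is a single connected region.

1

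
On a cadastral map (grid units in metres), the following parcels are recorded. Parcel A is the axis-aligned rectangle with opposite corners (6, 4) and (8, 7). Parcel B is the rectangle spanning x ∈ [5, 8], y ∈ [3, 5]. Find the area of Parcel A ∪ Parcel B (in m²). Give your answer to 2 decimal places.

10.00

By inclusion–exclusion:
Individual areas: |Parcel A| = 6, |Parcel B| = 6.
|Parcel A∩Parcel B|: x∈[6,8], y∈[4,5] → 2·1 = 2.
|Parcel A ∪ Parcel B| = 12 − 2 = 10.00.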